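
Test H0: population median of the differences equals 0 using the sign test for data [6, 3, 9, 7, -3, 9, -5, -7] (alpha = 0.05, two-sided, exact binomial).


Step 1: Discard zero differences. Original n = 8; n_eff = number of nonzero differences = 8.
Nonzero differences (with sign): +6, +3, +9, +7, -3, +9, -5, -7
Step 2: Count signs: positive = 5, negative = 3.
Step 3: Under H0: P(positive) = 0.5, so the number of positives S ~ Bin(8, 0.5).
Step 4: Two-sided exact p-value = sum of Bin(8,0.5) probabilities at or below the observed probability = 0.726562.
Step 5: alpha = 0.05. fail to reject H0.

n_eff = 8, pos = 5, neg = 3, p = 0.726562, fail to reject H0.


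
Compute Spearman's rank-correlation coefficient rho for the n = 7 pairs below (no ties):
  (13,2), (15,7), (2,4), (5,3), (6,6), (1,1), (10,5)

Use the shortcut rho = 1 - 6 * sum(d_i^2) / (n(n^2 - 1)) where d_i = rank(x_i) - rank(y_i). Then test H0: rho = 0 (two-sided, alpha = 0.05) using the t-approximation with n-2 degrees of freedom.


Step 1: Rank x and y separately (midranks; no ties here).
rank(x): 13->6, 15->7, 2->2, 5->3, 6->4, 1->1, 10->5
rank(y): 2->2, 7->7, 4->4, 3->3, 6->6, 1->1, 5->5
Step 2: d_i = R_x(i) - R_y(i); compute d_i^2.
  (6-2)^2=16, (7-7)^2=0, (2-4)^2=4, (3-3)^2=0, (4-6)^2=4, (1-1)^2=0, (5-5)^2=0
sum(d^2) = 24.
Step 3: rho = 1 - 6*24 / (7*(7^2 - 1)) = 1 - 144/336 = 0.571429.
Step 4: Under H0, t = rho * sqrt((n-2)/(1-rho^2)) = 1.5570 ~ t(5).
Step 5: Two-sided p-value from the t-distribution with 5 df = 0.180202.
Step 6: alpha = 0.05. fail to reject H0.

rho = 0.5714, p = 0.180202, fail to reject H0 at alpha = 0.05.


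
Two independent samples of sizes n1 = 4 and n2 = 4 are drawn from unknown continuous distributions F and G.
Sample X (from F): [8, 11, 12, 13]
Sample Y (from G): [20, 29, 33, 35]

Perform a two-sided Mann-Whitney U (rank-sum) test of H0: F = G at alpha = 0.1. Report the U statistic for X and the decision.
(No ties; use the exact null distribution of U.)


Step 1: Combine and sort all 8 observations; assign midranks.
sorted (value, group): (8,X), (11,X), (12,X), (13,X), (20,Y), (29,Y), (33,Y), (35,Y)
ranks: 8->1, 11->2, 12->3, 13->4, 20->5, 29->6, 33->7, 35->8
Step 2: Rank sum for X: R1 = 1 + 2 + 3 + 4 = 10.
Step 3: U_X = R1 - n1(n1+1)/2 = 10 - 4*5/2 = 10 - 10 = 0.
       U_Y = n1*n2 - U_X = 16 - 0 = 16.
Step 4: No ties, so the exact null distribution of U (based on enumerating the C(8,4) = 70 equally likely rank assignments) gives the two-sided p-value.
Step 5: p-value = 0.028571; compare to alpha = 0.1. reject H0.

U_X = 0, p = 0.028571, reject H0 at alpha = 0.1.


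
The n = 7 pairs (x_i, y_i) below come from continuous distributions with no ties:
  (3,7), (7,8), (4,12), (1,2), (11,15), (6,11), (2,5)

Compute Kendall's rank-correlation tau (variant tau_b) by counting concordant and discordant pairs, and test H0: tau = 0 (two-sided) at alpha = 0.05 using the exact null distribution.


Step 1: Enumerate the 21 unordered pairs (i,j) with i<j and classify each by sign(x_j-x_i) * sign(y_j-y_i).
  (1,2):dx=+4,dy=+1->C; (1,3):dx=+1,dy=+5->C; (1,4):dx=-2,dy=-5->C; (1,5):dx=+8,dy=+8->C
  (1,6):dx=+3,dy=+4->C; (1,7):dx=-1,dy=-2->C; (2,3):dx=-3,dy=+4->D; (2,4):dx=-6,dy=-6->C
  (2,5):dx=+4,dy=+7->C; (2,6):dx=-1,dy=+3->D; (2,7):dx=-5,dy=-3->C; (3,4):dx=-3,dy=-10->C
  (3,5):dx=+7,dy=+3->C; (3,6):dx=+2,dy=-1->D; (3,7):dx=-2,dy=-7->C; (4,5):dx=+10,dy=+13->C
  (4,6):dx=+5,dy=+9->C; (4,7):dx=+1,dy=+3->C; (5,6):dx=-5,dy=-4->C; (5,7):dx=-9,dy=-10->C
  (6,7):dx=-4,dy=-6->C
Step 2: C = 18, D = 3, total pairs = 21.
Step 3: tau = (C - D)/(n(n-1)/2) = (18 - 3)/21 = 0.714286.
Step 4: Exact two-sided p-value (enumerate n! = 5040 permutations of y under H0): p = 0.030159.
Step 5: alpha = 0.05. reject H0.

tau_b = 0.7143 (C=18, D=3), p = 0.030159, reject H0.


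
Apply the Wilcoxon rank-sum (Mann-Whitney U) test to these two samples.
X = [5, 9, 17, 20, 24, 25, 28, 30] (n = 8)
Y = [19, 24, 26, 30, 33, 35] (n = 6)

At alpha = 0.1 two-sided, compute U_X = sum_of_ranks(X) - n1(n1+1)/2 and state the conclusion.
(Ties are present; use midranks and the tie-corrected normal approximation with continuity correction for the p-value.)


Step 1: Combine and sort all 14 observations; assign midranks.
sorted (value, group): (5,X), (9,X), (17,X), (19,Y), (20,X), (24,X), (24,Y), (25,X), (26,Y), (28,X), (30,X), (30,Y), (33,Y), (35,Y)
ranks: 5->1, 9->2, 17->3, 19->4, 20->5, 24->6.5, 24->6.5, 25->8, 26->9, 28->10, 30->11.5, 30->11.5, 33->13, 35->14
Step 2: Rank sum for X: R1 = 1 + 2 + 3 + 5 + 6.5 + 8 + 10 + 11.5 = 47.
Step 3: U_X = R1 - n1(n1+1)/2 = 47 - 8*9/2 = 47 - 36 = 11.
       U_Y = n1*n2 - U_X = 48 - 11 = 37.
Step 4: Ties are present, so use the tie-corrected normal approximation (with continuity correction) for the p-value.
Step 5: p-value = 0.105813; compare to alpha = 0.1. fail to reject H0.

U_X = 11, p = 0.105813, fail to reject H0 at alpha = 0.1.


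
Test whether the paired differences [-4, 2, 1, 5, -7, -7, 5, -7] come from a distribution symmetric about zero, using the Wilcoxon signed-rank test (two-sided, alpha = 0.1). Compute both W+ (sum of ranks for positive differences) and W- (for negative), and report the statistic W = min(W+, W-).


Step 1: Drop any zero differences (none here) and take |d_i|.
|d| = [4, 2, 1, 5, 7, 7, 5, 7]
Step 2: Midrank |d_i| (ties get averaged ranks).
ranks: |4|->3, |2|->2, |1|->1, |5|->4.5, |7|->7, |7|->7, |5|->4.5, |7|->7
Step 3: Attach original signs; sum ranks with positive sign and with negative sign.
W+ = 2 + 1 + 4.5 + 4.5 = 12
W- = 3 + 7 + 7 + 7 = 24
(Check: W+ + W- = 36 should equal n(n+1)/2 = 36.)
Step 4: Test statistic W = min(W+, W-) = 12.
Step 5: Ties in |d|, so use the tie-corrected normal approximation.
        E[W] = n(n+1)/4 = 8*9/4 = 18.
        Tie groups: |d|=5 (t=2), |d|=7 (t=3); sum(t^3 - t) = 30.
        Var[W] = n(n+1)(2n+1)/24 - sum(t^3-t)/48 = 1224/24 - 30/48 = 50.375.
        z = (W - E[W]) / sqrt(Var[W]) = (12 - 18) / 7.0975 = -0.8454.
        Two-sided p = 2*Phi(z) = 0.397908.
Step 6: alpha = 0.1. fail to reject H0.

W+ = 12, W- = 24, W = min = 12, p = 0.397908, fail to reject H0.


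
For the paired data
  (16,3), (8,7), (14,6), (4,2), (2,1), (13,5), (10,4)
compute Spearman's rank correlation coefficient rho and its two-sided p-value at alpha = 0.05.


Step 1: Rank x and y separately (midranks; no ties here).
rank(x): 16->7, 8->3, 14->6, 4->2, 2->1, 13->5, 10->4
rank(y): 3->3, 7->7, 6->6, 2->2, 1->1, 5->5, 4->4
Step 2: d_i = R_x(i) - R_y(i); compute d_i^2.
  (7-3)^2=16, (3-7)^2=16, (6-6)^2=0, (2-2)^2=0, (1-1)^2=0, (5-5)^2=0, (4-4)^2=0
sum(d^2) = 32.
Step 3: rho = 1 - 6*32 / (7*(7^2 - 1)) = 1 - 192/336 = 0.428571.
Step 4: Under H0, t = rho * sqrt((n-2)/(1-rho^2)) = 1.0607 ~ t(5).
Step 5: Two-sided p-value from the t-distribution with 5 df = 0.337368.
Step 6: alpha = 0.05. fail to reject H0.

rho = 0.4286, p = 0.337368, fail to reject H0 at alpha = 0.05.


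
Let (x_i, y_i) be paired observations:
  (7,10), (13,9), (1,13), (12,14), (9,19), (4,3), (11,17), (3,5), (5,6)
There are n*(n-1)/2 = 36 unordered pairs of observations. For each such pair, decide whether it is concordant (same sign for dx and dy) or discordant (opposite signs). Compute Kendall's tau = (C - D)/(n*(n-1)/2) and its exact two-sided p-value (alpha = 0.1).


Step 1: Enumerate the 36 unordered pairs (i,j) with i<j and classify each by sign(x_j-x_i) * sign(y_j-y_i).
  (1,2):dx=+6,dy=-1->D; (1,3):dx=-6,dy=+3->D; (1,4):dx=+5,dy=+4->C; (1,5):dx=+2,dy=+9->C
  (1,6):dx=-3,dy=-7->C; (1,7):dx=+4,dy=+7->C; (1,8):dx=-4,dy=-5->C; (1,9):dx=-2,dy=-4->C
  (2,3):dx=-12,dy=+4->D; (2,4):dx=-1,dy=+5->D; (2,5):dx=-4,dy=+10->D; (2,6):dx=-9,dy=-6->C
  (2,7):dx=-2,dy=+8->D; (2,8):dx=-10,dy=-4->C; (2,9):dx=-8,dy=-3->C; (3,4):dx=+11,dy=+1->C
  (3,5):dx=+8,dy=+6->C; (3,6):dx=+3,dy=-10->D; (3,7):dx=+10,dy=+4->C; (3,8):dx=+2,dy=-8->D
  (3,9):dx=+4,dy=-7->D; (4,5):dx=-3,dy=+5->D; (4,6):dx=-8,dy=-11->C; (4,7):dx=-1,dy=+3->D
  (4,8):dx=-9,dy=-9->C; (4,9):dx=-7,dy=-8->C; (5,6):dx=-5,dy=-16->C; (5,7):dx=+2,dy=-2->D
  (5,8):dx=-6,dy=-14->C; (5,9):dx=-4,dy=-13->C; (6,7):dx=+7,dy=+14->C; (6,8):dx=-1,dy=+2->D
  (6,9):dx=+1,dy=+3->C; (7,8):dx=-8,dy=-12->C; (7,9):dx=-6,dy=-11->C; (8,9):dx=+2,dy=+1->C
Step 2: C = 23, D = 13, total pairs = 36.
Step 3: tau = (C - D)/(n(n-1)/2) = (23 - 13)/36 = 0.277778.
Step 4: Exact two-sided p-value (enumerate n! = 362880 permutations of y under H0): p = 0.358488.
Step 5: alpha = 0.1. fail to reject H0.

tau_b = 0.2778 (C=23, D=13), p = 0.358488, fail to reject H0.


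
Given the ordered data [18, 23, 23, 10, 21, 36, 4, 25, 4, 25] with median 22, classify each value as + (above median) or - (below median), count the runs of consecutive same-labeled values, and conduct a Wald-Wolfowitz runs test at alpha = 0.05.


Step 1: Compute median = 22; label A = above, B = below.
Labels in order: BAABBABABA  (n_A = 5, n_B = 5)
Step 2: Count runs R = 8.
Step 3: Under H0 (random ordering), E[R] = 2*n_A*n_B/(n_A+n_B) + 1 = 2*5*5/10 + 1 = 6.0000.
        Var[R] = 2*n_A*n_B*(2*n_A*n_B - n_A - n_B) / ((n_A+n_B)^2 * (n_A+n_B-1)) = 2000/900 = 2.2222.
        SD[R] = 1.4907.
Step 4: Continuity-corrected z = (R - 0.5 - E[R]) / SD[R] = (8 - 0.5 - 6.0000) / 1.4907 = 1.0062.
Step 5: Two-sided p-value via normal approximation = 2*(1 - Phi(|z|)) = 0.314305.
Step 6: alpha = 0.05. fail to reject H0.

R = 8, z = 1.0062, p = 0.314305, fail to reject H0.


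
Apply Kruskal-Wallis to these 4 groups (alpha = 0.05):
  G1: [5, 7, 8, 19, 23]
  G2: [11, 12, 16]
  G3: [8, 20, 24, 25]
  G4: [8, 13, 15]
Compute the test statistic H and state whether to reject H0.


Step 1: Combine all N = 15 observations and assign midranks.
sorted (value, group, rank): (5,G1,1), (7,G1,2), (8,G1,4), (8,G3,4), (8,G4,4), (11,G2,6), (12,G2,7), (13,G4,8), (15,G4,9), (16,G2,10), (19,G1,11), (20,G3,12), (23,G1,13), (24,G3,14), (25,G3,15)
Step 2: Sum ranks within each group.
R_1 = 31 (n_1 = 5)
R_2 = 23 (n_2 = 3)
R_3 = 45 (n_3 = 4)
R_4 = 21 (n_4 = 3)
Step 3: H = 12/(N(N+1)) * sum(R_i^2/n_i) - 3(N+1)
     = 12/(15*16) * (31^2/5 + 23^2/3 + 45^2/4 + 21^2/3) - 3*16
     = 0.050000 * 1021.78 - 48
     = 3.089167.
Step 4: Ties present; correction factor C = 1 - 24/(15^3 - 15) = 0.992857. Corrected H = 3.089167 / 0.992857 = 3.111391.
Step 5: Under H0, H ~ chi^2(3); p-value = 0.374768.
Step 6: alpha = 0.05. fail to reject H0.

H = 3.1114, df = 3, p = 0.374768, fail to reject H0.


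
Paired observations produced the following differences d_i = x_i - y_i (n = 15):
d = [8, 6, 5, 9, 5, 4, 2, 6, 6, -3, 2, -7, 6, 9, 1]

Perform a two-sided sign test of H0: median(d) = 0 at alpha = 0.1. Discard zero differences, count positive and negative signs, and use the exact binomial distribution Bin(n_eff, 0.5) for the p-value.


Step 1: Discard zero differences. Original n = 15; n_eff = number of nonzero differences = 15.
Nonzero differences (with sign): +8, +6, +5, +9, +5, +4, +2, +6, +6, -3, +2, -7, +6, +9, +1
Step 2: Count signs: positive = 13, negative = 2.
Step 3: Under H0: P(positive) = 0.5, so the number of positives S ~ Bin(15, 0.5).
Step 4: Two-sided exact p-value = sum of Bin(15,0.5) probabilities at or below the observed probability = 0.007385.
Step 5: alpha = 0.1. reject H0.

n_eff = 15, pos = 13, neg = 2, p = 0.007385, reject H0.


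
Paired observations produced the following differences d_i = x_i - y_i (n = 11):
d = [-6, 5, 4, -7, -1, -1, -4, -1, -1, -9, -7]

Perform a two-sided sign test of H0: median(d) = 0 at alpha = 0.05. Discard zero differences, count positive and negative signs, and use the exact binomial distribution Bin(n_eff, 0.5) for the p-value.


Step 1: Discard zero differences. Original n = 11; n_eff = number of nonzero differences = 11.
Nonzero differences (with sign): -6, +5, +4, -7, -1, -1, -4, -1, -1, -9, -7
Step 2: Count signs: positive = 2, negative = 9.
Step 3: Under H0: P(positive) = 0.5, so the number of positives S ~ Bin(11, 0.5).
Step 4: Two-sided exact p-value = sum of Bin(11,0.5) probabilities at or below the observed probability = 0.065430.
Step 5: alpha = 0.05. fail to reject H0.

n_eff = 11, pos = 2, neg = 9, p = 0.065430, fail to reject H0.


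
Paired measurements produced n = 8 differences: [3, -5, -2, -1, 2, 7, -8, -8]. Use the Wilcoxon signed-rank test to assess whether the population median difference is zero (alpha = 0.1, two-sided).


Step 1: Drop any zero differences (none here) and take |d_i|.
|d| = [3, 5, 2, 1, 2, 7, 8, 8]
Step 2: Midrank |d_i| (ties get averaged ranks).
ranks: |3|->4, |5|->5, |2|->2.5, |1|->1, |2|->2.5, |7|->6, |8|->7.5, |8|->7.5
Step 3: Attach original signs; sum ranks with positive sign and with negative sign.
W+ = 4 + 2.5 + 6 = 12.5
W- = 5 + 2.5 + 1 + 7.5 + 7.5 = 23.5
(Check: W+ + W- = 36 should equal n(n+1)/2 = 36.)
Step 4: Test statistic W = min(W+, W-) = 12.5.
Step 5: Ties in |d|, so use the tie-corrected normal approximation.
        E[W] = n(n+1)/4 = 8*9/4 = 18.
        Tie groups: |d|=2 (t=2), |d|=8 (t=2); sum(t^3 - t) = 12.
        Var[W] = n(n+1)(2n+1)/24 - sum(t^3-t)/48 = 1224/24 - 12/48 = 50.75.
        z = (W - E[W]) / sqrt(Var[W]) = (12.5 - 18) / 7.1239 = -0.7720.
        Two-sided p = 2*Phi(z) = 0.440086.
Step 6: alpha = 0.1. fail to reject H0.

W+ = 12.5, W- = 23.5, W = min = 12.5, p = 0.440086, fail to reject H0.


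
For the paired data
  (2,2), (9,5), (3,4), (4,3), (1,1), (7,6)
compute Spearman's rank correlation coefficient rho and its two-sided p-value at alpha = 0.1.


Step 1: Rank x and y separately (midranks; no ties here).
rank(x): 2->2, 9->6, 3->3, 4->4, 1->1, 7->5
rank(y): 2->2, 5->5, 4->4, 3->3, 1->1, 6->6
Step 2: d_i = R_x(i) - R_y(i); compute d_i^2.
  (2-2)^2=0, (6-5)^2=1, (3-4)^2=1, (4-3)^2=1, (1-1)^2=0, (5-6)^2=1
sum(d^2) = 4.
Step 3: rho = 1 - 6*4 / (6*(6^2 - 1)) = 1 - 24/210 = 0.885714.
Step 4: Under H0, t = rho * sqrt((n-2)/(1-rho^2)) = 3.8158 ~ t(4).
Step 5: Two-sided p-value from the t-distribution with 4 df = 0.018845.
Step 6: alpha = 0.1. reject H0.

rho = 0.8857, p = 0.018845, reject H0 at alpha = 0.1.


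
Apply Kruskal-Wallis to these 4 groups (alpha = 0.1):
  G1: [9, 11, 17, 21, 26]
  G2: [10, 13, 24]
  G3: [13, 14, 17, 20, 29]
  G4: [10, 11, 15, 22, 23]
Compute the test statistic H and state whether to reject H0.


Step 1: Combine all N = 18 observations and assign midranks.
sorted (value, group, rank): (9,G1,1), (10,G2,2.5), (10,G4,2.5), (11,G1,4.5), (11,G4,4.5), (13,G2,6.5), (13,G3,6.5), (14,G3,8), (15,G4,9), (17,G1,10.5), (17,G3,10.5), (20,G3,12), (21,G1,13), (22,G4,14), (23,G4,15), (24,G2,16), (26,G1,17), (29,G3,18)
Step 2: Sum ranks within each group.
R_1 = 46 (n_1 = 5)
R_2 = 25 (n_2 = 3)
R_3 = 55 (n_3 = 5)
R_4 = 45 (n_4 = 5)
Step 3: H = 12/(N(N+1)) * sum(R_i^2/n_i) - 3(N+1)
     = 12/(18*19) * (46^2/5 + 25^2/3 + 55^2/5 + 45^2/5) - 3*19
     = 0.035088 * 1641.53 - 57
     = 0.597661.
Step 4: Ties present; correction factor C = 1 - 24/(18^3 - 18) = 0.995872. Corrected H = 0.597661 / 0.995872 = 0.600138.
Step 5: Under H0, H ~ chi^2(3); p-value = 0.896401.
Step 6: alpha = 0.1. fail to reject H0.

H = 0.6001, df = 3, p = 0.896401, fail to reject H0.


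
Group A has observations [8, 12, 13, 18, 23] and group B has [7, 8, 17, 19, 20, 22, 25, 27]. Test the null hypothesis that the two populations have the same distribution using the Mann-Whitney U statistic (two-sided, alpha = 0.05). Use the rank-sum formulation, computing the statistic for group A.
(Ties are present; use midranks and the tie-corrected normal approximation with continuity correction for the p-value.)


Step 1: Combine and sort all 13 observations; assign midranks.
sorted (value, group): (7,Y), (8,X), (8,Y), (12,X), (13,X), (17,Y), (18,X), (19,Y), (20,Y), (22,Y), (23,X), (25,Y), (27,Y)
ranks: 7->1, 8->2.5, 8->2.5, 12->4, 13->5, 17->6, 18->7, 19->8, 20->9, 22->10, 23->11, 25->12, 27->13
Step 2: Rank sum for X: R1 = 2.5 + 4 + 5 + 7 + 11 = 29.5.
Step 3: U_X = R1 - n1(n1+1)/2 = 29.5 - 5*6/2 = 29.5 - 15 = 14.5.
       U_Y = n1*n2 - U_X = 40 - 14.5 = 25.5.
Step 4: Ties are present, so use the tie-corrected normal approximation (with continuity correction) for the p-value.
Step 5: p-value = 0.463600; compare to alpha = 0.05. fail to reject H0.

U_X = 14.5, p = 0.463600, fail to reject H0 at alpha = 0.05.


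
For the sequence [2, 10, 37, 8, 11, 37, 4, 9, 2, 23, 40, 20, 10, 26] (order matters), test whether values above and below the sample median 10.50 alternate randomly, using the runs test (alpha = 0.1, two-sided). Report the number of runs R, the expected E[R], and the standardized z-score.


Step 1: Compute median = 10.50; label A = above, B = below.
Labels in order: BBABAABBBAAABA  (n_A = 7, n_B = 7)
Step 2: Count runs R = 8.
Step 3: Under H0 (random ordering), E[R] = 2*n_A*n_B/(n_A+n_B) + 1 = 2*7*7/14 + 1 = 8.0000.
        Var[R] = 2*n_A*n_B*(2*n_A*n_B - n_A - n_B) / ((n_A+n_B)^2 * (n_A+n_B-1)) = 8232/2548 = 3.2308.
        SD[R] = 1.7974.
Step 4: R = E[R], so z = 0 with no continuity correction.
Step 5: Two-sided p-value via normal approximation = 2*(1 - Phi(|z|)) = 1.000000.
Step 6: alpha = 0.1. fail to reject H0.

R = 8, z = 0.0000, p = 1.000000, fail to reject H0.


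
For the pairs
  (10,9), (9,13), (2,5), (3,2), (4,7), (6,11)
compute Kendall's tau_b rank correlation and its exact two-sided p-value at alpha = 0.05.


Step 1: Enumerate the 15 unordered pairs (i,j) with i<j and classify each by sign(x_j-x_i) * sign(y_j-y_i).
  (1,2):dx=-1,dy=+4->D; (1,3):dx=-8,dy=-4->C; (1,4):dx=-7,dy=-7->C; (1,5):dx=-6,dy=-2->C
  (1,6):dx=-4,dy=+2->D; (2,3):dx=-7,dy=-8->C; (2,4):dx=-6,dy=-11->C; (2,5):dx=-5,dy=-6->C
  (2,6):dx=-3,dy=-2->C; (3,4):dx=+1,dy=-3->D; (3,5):dx=+2,dy=+2->C; (3,6):dx=+4,dy=+6->C
  (4,5):dx=+1,dy=+5->C; (4,6):dx=+3,dy=+9->C; (5,6):dx=+2,dy=+4->C
Step 2: C = 12, D = 3, total pairs = 15.
Step 3: tau = (C - D)/(n(n-1)/2) = (12 - 3)/15 = 0.600000.
Step 4: Exact two-sided p-value (enumerate n! = 720 permutations of y under H0): p = 0.136111.
Step 5: alpha = 0.05. fail to reject H0.

tau_b = 0.6000 (C=12, D=3), p = 0.136111, fail to reject H0.


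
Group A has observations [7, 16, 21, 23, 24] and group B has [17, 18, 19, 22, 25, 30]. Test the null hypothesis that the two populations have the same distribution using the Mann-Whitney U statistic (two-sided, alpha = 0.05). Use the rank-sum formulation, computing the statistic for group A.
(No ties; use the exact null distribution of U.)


Step 1: Combine and sort all 11 observations; assign midranks.
sorted (value, group): (7,X), (16,X), (17,Y), (18,Y), (19,Y), (21,X), (22,Y), (23,X), (24,X), (25,Y), (30,Y)
ranks: 7->1, 16->2, 17->3, 18->4, 19->5, 21->6, 22->7, 23->8, 24->9, 25->10, 30->11
Step 2: Rank sum for X: R1 = 1 + 2 + 6 + 8 + 9 = 26.
Step 3: U_X = R1 - n1(n1+1)/2 = 26 - 5*6/2 = 26 - 15 = 11.
       U_Y = n1*n2 - U_X = 30 - 11 = 19.
Step 4: No ties, so the exact null distribution of U (based on enumerating the C(11,5) = 462 equally likely rank assignments) gives the two-sided p-value.
Step 5: p-value = 0.536797; compare to alpha = 0.05. fail to reject H0.

U_X = 11, p = 0.536797, fail to reject H0 at alpha = 0.05.


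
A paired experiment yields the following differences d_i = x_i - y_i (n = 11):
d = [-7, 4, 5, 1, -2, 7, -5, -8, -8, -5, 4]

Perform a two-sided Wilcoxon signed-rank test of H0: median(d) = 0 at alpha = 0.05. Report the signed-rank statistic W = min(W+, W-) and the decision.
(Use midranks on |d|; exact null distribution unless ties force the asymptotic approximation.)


Step 1: Drop any zero differences (none here) and take |d_i|.
|d| = [7, 4, 5, 1, 2, 7, 5, 8, 8, 5, 4]
Step 2: Midrank |d_i| (ties get averaged ranks).
ranks: |7|->8.5, |4|->3.5, |5|->6, |1|->1, |2|->2, |7|->8.5, |5|->6, |8|->10.5, |8|->10.5, |5|->6, |4|->3.5
Step 3: Attach original signs; sum ranks with positive sign and with negative sign.
W+ = 3.5 + 6 + 1 + 8.5 + 3.5 = 22.5
W- = 8.5 + 2 + 6 + 10.5 + 10.5 + 6 = 43.5
(Check: W+ + W- = 66 should equal n(n+1)/2 = 66.)
Step 4: Test statistic W = min(W+, W-) = 22.5.
Step 5: Ties in |d|, so use the tie-corrected normal approximation.
        E[W] = n(n+1)/4 = 11*12/4 = 33.
        Tie groups: |d|=4 (t=2), |d|=5 (t=3), |d|=7 (t=2), |d|=8 (t=2); sum(t^3 - t) = 42.
        Var[W] = n(n+1)(2n+1)/24 - sum(t^3-t)/48 = 3036/24 - 42/48 = 125.625.
        z = (W - E[W]) / sqrt(Var[W]) = (22.5 - 33) / 11.2083 = -0.9368.
        Two-sided p = 2*Phi(z) = 0.348857.
Step 6: alpha = 0.05. fail to reject H0.

W+ = 22.5, W- = 43.5, W = min = 22.5, p = 0.348857, fail to reject H0.


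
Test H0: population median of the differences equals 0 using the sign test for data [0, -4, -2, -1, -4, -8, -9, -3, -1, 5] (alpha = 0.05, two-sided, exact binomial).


Step 1: Discard zero differences. Original n = 10; n_eff = number of nonzero differences = 9.
Nonzero differences (with sign): -4, -2, -1, -4, -8, -9, -3, -1, +5
Step 2: Count signs: positive = 1, negative = 8.
Step 3: Under H0: P(positive) = 0.5, so the number of positives S ~ Bin(9, 0.5).
Step 4: Two-sided exact p-value = sum of Bin(9,0.5) probabilities at or below the observed probability = 0.039062.
Step 5: alpha = 0.05. reject H0.

n_eff = 9, pos = 1, neg = 8, p = 0.039062, reject H0.


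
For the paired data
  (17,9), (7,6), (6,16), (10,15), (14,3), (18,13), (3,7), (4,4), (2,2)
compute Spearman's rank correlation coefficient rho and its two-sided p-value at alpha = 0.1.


Step 1: Rank x and y separately (midranks; no ties here).
rank(x): 17->8, 7->5, 6->4, 10->6, 14->7, 18->9, 3->2, 4->3, 2->1
rank(y): 9->6, 6->4, 16->9, 15->8, 3->2, 13->7, 7->5, 4->3, 2->1
Step 2: d_i = R_x(i) - R_y(i); compute d_i^2.
  (8-6)^2=4, (5-4)^2=1, (4-9)^2=25, (6-8)^2=4, (7-2)^2=25, (9-7)^2=4, (2-5)^2=9, (3-3)^2=0, (1-1)^2=0
sum(d^2) = 72.
Step 3: rho = 1 - 6*72 / (9*(9^2 - 1)) = 1 - 432/720 = 0.400000.
Step 4: Under H0, t = rho * sqrt((n-2)/(1-rho^2)) = 1.1547 ~ t(7).
Step 5: Two-sided p-value from the t-distribution with 7 df = 0.286105.
Step 6: alpha = 0.1. fail to reject H0.

rho = 0.4000, p = 0.286105, fail to reject H0 at alpha = 0.1.


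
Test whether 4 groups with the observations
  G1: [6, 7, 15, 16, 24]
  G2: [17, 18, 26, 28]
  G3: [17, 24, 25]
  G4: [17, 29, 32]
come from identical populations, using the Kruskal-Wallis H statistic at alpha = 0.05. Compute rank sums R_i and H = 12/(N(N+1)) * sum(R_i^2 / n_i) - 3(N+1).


Step 1: Combine all N = 15 observations and assign midranks.
sorted (value, group, rank): (6,G1,1), (7,G1,2), (15,G1,3), (16,G1,4), (17,G2,6), (17,G3,6), (17,G4,6), (18,G2,8), (24,G1,9.5), (24,G3,9.5), (25,G3,11), (26,G2,12), (28,G2,13), (29,G4,14), (32,G4,15)
Step 2: Sum ranks within each group.
R_1 = 19.5 (n_1 = 5)
R_2 = 39 (n_2 = 4)
R_3 = 26.5 (n_3 = 3)
R_4 = 35 (n_4 = 3)
Step 3: H = 12/(N(N+1)) * sum(R_i^2/n_i) - 3(N+1)
     = 12/(15*16) * (19.5^2/5 + 39^2/4 + 26.5^2/3 + 35^2/3) - 3*16
     = 0.050000 * 1098.72 - 48
     = 6.935833.
Step 4: Ties present; correction factor C = 1 - 30/(15^3 - 15) = 0.991071. Corrected H = 6.935833 / 0.991071 = 6.998318.
Step 5: Under H0, H ~ chi^2(3); p-value = 0.071951.
Step 6: alpha = 0.05. fail to reject H0.

H = 6.9983, df = 3, p = 0.071951, fail to reject H0.


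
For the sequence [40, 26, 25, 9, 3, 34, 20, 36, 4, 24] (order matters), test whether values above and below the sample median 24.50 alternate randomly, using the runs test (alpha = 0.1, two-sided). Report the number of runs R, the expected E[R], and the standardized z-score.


Step 1: Compute median = 24.50; label A = above, B = below.
Labels in order: AAABBABABB  (n_A = 5, n_B = 5)
Step 2: Count runs R = 6.
Step 3: Under H0 (random ordering), E[R] = 2*n_A*n_B/(n_A+n_B) + 1 = 2*5*5/10 + 1 = 6.0000.
        Var[R] = 2*n_A*n_B*(2*n_A*n_B - n_A - n_B) / ((n_A+n_B)^2 * (n_A+n_B-1)) = 2000/900 = 2.2222.
        SD[R] = 1.4907.
Step 4: R = E[R], so z = 0 with no continuity correction.
Step 5: Two-sided p-value via normal approximation = 2*(1 - Phi(|z|)) = 1.000000.
Step 6: alpha = 0.1. fail to reject H0.

R = 6, z = 0.0000, p = 1.000000, fail to reject H0.


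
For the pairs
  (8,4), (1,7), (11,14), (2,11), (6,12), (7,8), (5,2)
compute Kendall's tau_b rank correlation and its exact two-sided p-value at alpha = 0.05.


Step 1: Enumerate the 21 unordered pairs (i,j) with i<j and classify each by sign(x_j-x_i) * sign(y_j-y_i).
  (1,2):dx=-7,dy=+3->D; (1,3):dx=+3,dy=+10->C; (1,4):dx=-6,dy=+7->D; (1,5):dx=-2,dy=+8->D
  (1,6):dx=-1,dy=+4->D; (1,7):dx=-3,dy=-2->C; (2,3):dx=+10,dy=+7->C; (2,4):dx=+1,dy=+4->C
  (2,5):dx=+5,dy=+5->C; (2,6):dx=+6,dy=+1->C; (2,7):dx=+4,dy=-5->D; (3,4):dx=-9,dy=-3->C
  (3,5):dx=-5,dy=-2->C; (3,6):dx=-4,dy=-6->C; (3,7):dx=-6,dy=-12->C; (4,5):dx=+4,dy=+1->C
  (4,6):dx=+5,dy=-3->D; (4,7):dx=+3,dy=-9->D; (5,6):dx=+1,dy=-4->D; (5,7):dx=-1,dy=-10->C
  (6,7):dx=-2,dy=-6->C
Step 2: C = 13, D = 8, total pairs = 21.
Step 3: tau = (C - D)/(n(n-1)/2) = (13 - 8)/21 = 0.238095.
Step 4: Exact two-sided p-value (enumerate n! = 5040 permutations of y under H0): p = 0.561905.
Step 5: alpha = 0.05. fail to reject H0.

tau_b = 0.2381 (C=13, D=8), p = 0.561905, fail to reject H0.


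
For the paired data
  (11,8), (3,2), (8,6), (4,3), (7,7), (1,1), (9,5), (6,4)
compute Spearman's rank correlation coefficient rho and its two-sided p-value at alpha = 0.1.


Step 1: Rank x and y separately (midranks; no ties here).
rank(x): 11->8, 3->2, 8->6, 4->3, 7->5, 1->1, 9->7, 6->4
rank(y): 8->8, 2->2, 6->6, 3->3, 7->7, 1->1, 5->5, 4->4
Step 2: d_i = R_x(i) - R_y(i); compute d_i^2.
  (8-8)^2=0, (2-2)^2=0, (6-6)^2=0, (3-3)^2=0, (5-7)^2=4, (1-1)^2=0, (7-5)^2=4, (4-4)^2=0
sum(d^2) = 8.
Step 3: rho = 1 - 6*8 / (8*(8^2 - 1)) = 1 - 48/504 = 0.904762.
Step 4: Under H0, t = rho * sqrt((n-2)/(1-rho^2)) = 5.2034 ~ t(6).
Step 5: Two-sided p-value from the t-distribution with 6 df = 0.002008.
Step 6: alpha = 0.1. reject H0.

rho = 0.9048, p = 0.002008, reject H0 at alpha = 0.1.


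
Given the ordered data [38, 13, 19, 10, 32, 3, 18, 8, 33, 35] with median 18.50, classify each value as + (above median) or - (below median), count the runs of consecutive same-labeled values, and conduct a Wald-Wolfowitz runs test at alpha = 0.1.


Step 1: Compute median = 18.50; label A = above, B = below.
Labels in order: ABABABBBAA  (n_A = 5, n_B = 5)
Step 2: Count runs R = 7.
Step 3: Under H0 (random ordering), E[R] = 2*n_A*n_B/(n_A+n_B) + 1 = 2*5*5/10 + 1 = 6.0000.
        Var[R] = 2*n_A*n_B*(2*n_A*n_B - n_A - n_B) / ((n_A+n_B)^2 * (n_A+n_B-1)) = 2000/900 = 2.2222.
        SD[R] = 1.4907.
Step 4: Continuity-corrected z = (R - 0.5 - E[R]) / SD[R] = (7 - 0.5 - 6.0000) / 1.4907 = 0.3354.
Step 5: Two-sided p-value via normal approximation = 2*(1 - Phi(|z|)) = 0.737316.
Step 6: alpha = 0.1. fail to reject H0.

R = 7, z = 0.3354, p = 0.737316, fail to reject H0.


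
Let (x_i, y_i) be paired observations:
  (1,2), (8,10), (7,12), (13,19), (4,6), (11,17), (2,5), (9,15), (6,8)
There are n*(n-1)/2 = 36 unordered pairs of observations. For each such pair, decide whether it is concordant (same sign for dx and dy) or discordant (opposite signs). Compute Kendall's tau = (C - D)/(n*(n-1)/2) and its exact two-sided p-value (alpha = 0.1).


Step 1: Enumerate the 36 unordered pairs (i,j) with i<j and classify each by sign(x_j-x_i) * sign(y_j-y_i).
  (1,2):dx=+7,dy=+8->C; (1,3):dx=+6,dy=+10->C; (1,4):dx=+12,dy=+17->C; (1,5):dx=+3,dy=+4->C
  (1,6):dx=+10,dy=+15->C; (1,7):dx=+1,dy=+3->C; (1,8):dx=+8,dy=+13->C; (1,9):dx=+5,dy=+6->C
  (2,3):dx=-1,dy=+2->D; (2,4):dx=+5,dy=+9->C; (2,5):dx=-4,dy=-4->C; (2,6):dx=+3,dy=+7->C
  (2,7):dx=-6,dy=-5->C; (2,8):dx=+1,dy=+5->C; (2,9):dx=-2,dy=-2->C; (3,4):dx=+6,dy=+7->C
  (3,5):dx=-3,dy=-6->C; (3,6):dx=+4,dy=+5->C; (3,7):dx=-5,dy=-7->C; (3,8):dx=+2,dy=+3->C
  (3,9):dx=-1,dy=-4->C; (4,5):dx=-9,dy=-13->C; (4,6):dx=-2,dy=-2->C; (4,7):dx=-11,dy=-14->C
  (4,8):dx=-4,dy=-4->C; (4,9):dx=-7,dy=-11->C; (5,6):dx=+7,dy=+11->C; (5,7):dx=-2,dy=-1->C
  (5,8):dx=+5,dy=+9->C; (5,9):dx=+2,dy=+2->C; (6,7):dx=-9,dy=-12->C; (6,8):dx=-2,dy=-2->C
  (6,9):dx=-5,dy=-9->C; (7,8):dx=+7,dy=+10->C; (7,9):dx=+4,dy=+3->C; (8,9):dx=-3,dy=-7->C
Step 2: C = 35, D = 1, total pairs = 36.
Step 3: tau = (C - D)/(n(n-1)/2) = (35 - 1)/36 = 0.944444.
Step 4: Exact two-sided p-value (enumerate n! = 362880 permutations of y under H0): p = 0.000050.
Step 5: alpha = 0.1. reject H0.

tau_b = 0.9444 (C=35, D=1), p = 0.000050, reject H0.


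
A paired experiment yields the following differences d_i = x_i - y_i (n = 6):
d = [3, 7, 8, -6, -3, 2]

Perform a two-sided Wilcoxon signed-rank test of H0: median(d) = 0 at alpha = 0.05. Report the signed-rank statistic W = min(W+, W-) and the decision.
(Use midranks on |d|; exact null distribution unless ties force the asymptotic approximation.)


Step 1: Drop any zero differences (none here) and take |d_i|.
|d| = [3, 7, 8, 6, 3, 2]
Step 2: Midrank |d_i| (ties get averaged ranks).
ranks: |3|->2.5, |7|->5, |8|->6, |6|->4, |3|->2.5, |2|->1
Step 3: Attach original signs; sum ranks with positive sign and with negative sign.
W+ = 2.5 + 5 + 6 + 1 = 14.5
W- = 4 + 2.5 = 6.5
(Check: W+ + W- = 21 should equal n(n+1)/2 = 21.)
Step 4: Test statistic W = min(W+, W-) = 6.5.
Step 5: Ties in |d|, so use the tie-corrected normal approximation.
        E[W] = n(n+1)/4 = 6*7/4 = 10.5.
        Tie groups: |d|=3 (t=2); sum(t^3 - t) = 6.
        Var[W] = n(n+1)(2n+1)/24 - sum(t^3-t)/48 = 546/24 - 6/48 = 22.625.
        z = (W - E[W]) / sqrt(Var[W]) = (6.5 - 10.5) / 4.7566 = -0.8409.
        Two-sided p = 2*Phi(z) = 0.400381.
Step 6: alpha = 0.05. fail to reject H0.

W+ = 14.5, W- = 6.5, W = min = 6.5, p = 0.400381, fail to reject H0.


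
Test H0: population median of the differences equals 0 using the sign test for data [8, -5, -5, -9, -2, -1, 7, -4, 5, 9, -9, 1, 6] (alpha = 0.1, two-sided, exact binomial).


Step 1: Discard zero differences. Original n = 13; n_eff = number of nonzero differences = 13.
Nonzero differences (with sign): +8, -5, -5, -9, -2, -1, +7, -4, +5, +9, -9, +1, +6
Step 2: Count signs: positive = 6, negative = 7.
Step 3: Under H0: P(positive) = 0.5, so the number of positives S ~ Bin(13, 0.5).
Step 4: Two-sided exact p-value = sum of Bin(13,0.5) probabilities at or below the observed probability = 1.000000.
Step 5: alpha = 0.1. fail to reject H0.

n_eff = 13, pos = 6, neg = 7, p = 1.000000, fail to reject H0.


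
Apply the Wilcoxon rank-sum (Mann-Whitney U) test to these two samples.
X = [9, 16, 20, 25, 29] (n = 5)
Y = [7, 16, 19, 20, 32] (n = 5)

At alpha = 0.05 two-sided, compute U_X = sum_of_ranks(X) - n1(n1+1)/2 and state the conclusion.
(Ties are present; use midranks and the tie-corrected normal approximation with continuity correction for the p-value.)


Step 1: Combine and sort all 10 observations; assign midranks.
sorted (value, group): (7,Y), (9,X), (16,X), (16,Y), (19,Y), (20,X), (20,Y), (25,X), (29,X), (32,Y)
ranks: 7->1, 9->2, 16->3.5, 16->3.5, 19->5, 20->6.5, 20->6.5, 25->8, 29->9, 32->10
Step 2: Rank sum for X: R1 = 2 + 3.5 + 6.5 + 8 + 9 = 29.
Step 3: U_X = R1 - n1(n1+1)/2 = 29 - 5*6/2 = 29 - 15 = 14.
       U_Y = n1*n2 - U_X = 25 - 14 = 11.
Step 4: Ties are present, so use the tie-corrected normal approximation (with continuity correction) for the p-value.
Step 5: p-value = 0.833534; compare to alpha = 0.05. fail to reject H0.

U_X = 14, p = 0.833534, fail to reject H0 at alpha = 0.05.


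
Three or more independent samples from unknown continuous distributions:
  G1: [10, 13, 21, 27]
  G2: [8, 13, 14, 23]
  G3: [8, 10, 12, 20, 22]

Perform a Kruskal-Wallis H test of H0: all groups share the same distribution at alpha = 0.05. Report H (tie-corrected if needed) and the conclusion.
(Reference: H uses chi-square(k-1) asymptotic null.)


Step 1: Combine all N = 13 observations and assign midranks.
sorted (value, group, rank): (8,G2,1.5), (8,G3,1.5), (10,G1,3.5), (10,G3,3.5), (12,G3,5), (13,G1,6.5), (13,G2,6.5), (14,G2,8), (20,G3,9), (21,G1,10), (22,G3,11), (23,G2,12), (27,G1,13)
Step 2: Sum ranks within each group.
R_1 = 33 (n_1 = 4)
R_2 = 28 (n_2 = 4)
R_3 = 30 (n_3 = 5)
Step 3: H = 12/(N(N+1)) * sum(R_i^2/n_i) - 3(N+1)
     = 12/(13*14) * (33^2/4 + 28^2/4 + 30^2/5) - 3*14
     = 0.065934 * 648.25 - 42
     = 0.741758.
Step 4: Ties present; correction factor C = 1 - 18/(13^3 - 13) = 0.991758. Corrected H = 0.741758 / 0.991758 = 0.747922.
Step 5: Under H0, H ~ chi^2(2); p-value = 0.688004.
Step 6: alpha = 0.05. fail to reject H0.

H = 0.7479, df = 2, p = 0.688004, fail to reject H0.


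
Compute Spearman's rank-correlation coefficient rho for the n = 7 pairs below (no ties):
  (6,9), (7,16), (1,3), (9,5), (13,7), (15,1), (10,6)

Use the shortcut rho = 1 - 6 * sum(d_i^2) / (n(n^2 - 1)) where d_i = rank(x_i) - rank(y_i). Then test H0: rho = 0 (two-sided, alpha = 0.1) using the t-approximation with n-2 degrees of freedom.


Step 1: Rank x and y separately (midranks; no ties here).
rank(x): 6->2, 7->3, 1->1, 9->4, 13->6, 15->7, 10->5
rank(y): 9->6, 16->7, 3->2, 5->3, 7->5, 1->1, 6->4
Step 2: d_i = R_x(i) - R_y(i); compute d_i^2.
  (2-6)^2=16, (3-7)^2=16, (1-2)^2=1, (4-3)^2=1, (6-5)^2=1, (7-1)^2=36, (5-4)^2=1
sum(d^2) = 72.
Step 3: rho = 1 - 6*72 / (7*(7^2 - 1)) = 1 - 432/336 = -0.285714.
Step 4: Under H0, t = rho * sqrt((n-2)/(1-rho^2)) = -0.6667 ~ t(5).
Step 5: Two-sided p-value from the t-distribution with 5 df = 0.534509.
Step 6: alpha = 0.1. fail to reject H0.

rho = -0.2857, p = 0.534509, fail to reject H0 at alpha = 0.1.


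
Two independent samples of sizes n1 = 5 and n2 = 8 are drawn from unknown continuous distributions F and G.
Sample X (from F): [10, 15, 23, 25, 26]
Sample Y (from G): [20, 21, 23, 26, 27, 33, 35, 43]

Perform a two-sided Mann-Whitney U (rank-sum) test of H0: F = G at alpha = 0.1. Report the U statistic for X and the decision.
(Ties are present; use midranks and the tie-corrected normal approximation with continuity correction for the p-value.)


Step 1: Combine and sort all 13 observations; assign midranks.
sorted (value, group): (10,X), (15,X), (20,Y), (21,Y), (23,X), (23,Y), (25,X), (26,X), (26,Y), (27,Y), (33,Y), (35,Y), (43,Y)
ranks: 10->1, 15->2, 20->3, 21->4, 23->5.5, 23->5.5, 25->7, 26->8.5, 26->8.5, 27->10, 33->11, 35->12, 43->13
Step 2: Rank sum for X: R1 = 1 + 2 + 5.5 + 7 + 8.5 = 24.
Step 3: U_X = R1 - n1(n1+1)/2 = 24 - 5*6/2 = 24 - 15 = 9.
       U_Y = n1*n2 - U_X = 40 - 9 = 31.
Step 4: Ties are present, so use the tie-corrected normal approximation (with continuity correction) for the p-value.
Step 5: p-value = 0.123248; compare to alpha = 0.1. fail to reject H0.

U_X = 9, p = 0.123248, fail to reject H0 at alpha = 0.1.


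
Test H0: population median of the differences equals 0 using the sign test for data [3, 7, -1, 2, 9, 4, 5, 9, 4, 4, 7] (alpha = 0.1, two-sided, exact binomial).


Step 1: Discard zero differences. Original n = 11; n_eff = number of nonzero differences = 11.
Nonzero differences (with sign): +3, +7, -1, +2, +9, +4, +5, +9, +4, +4, +7
Step 2: Count signs: positive = 10, negative = 1.
Step 3: Under H0: P(positive) = 0.5, so the number of positives S ~ Bin(11, 0.5).
Step 4: Two-sided exact p-value = sum of Bin(11,0.5) probabilities at or below the observed probability = 0.011719.
Step 5: alpha = 0.1. reject H0.

n_eff = 11, pos = 10, neg = 1, p = 0.011719, reject H0.


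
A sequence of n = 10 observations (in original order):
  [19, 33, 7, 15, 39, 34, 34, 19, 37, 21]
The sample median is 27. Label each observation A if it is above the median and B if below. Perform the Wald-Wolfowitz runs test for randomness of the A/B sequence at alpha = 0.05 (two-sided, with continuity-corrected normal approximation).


Step 1: Compute median = 27; label A = above, B = below.
Labels in order: BABBAAABAB  (n_A = 5, n_B = 5)
Step 2: Count runs R = 7.
Step 3: Under H0 (random ordering), E[R] = 2*n_A*n_B/(n_A+n_B) + 1 = 2*5*5/10 + 1 = 6.0000.
        Var[R] = 2*n_A*n_B*(2*n_A*n_B - n_A - n_B) / ((n_A+n_B)^2 * (n_A+n_B-1)) = 2000/900 = 2.2222.
        SD[R] = 1.4907.
Step 4: Continuity-corrected z = (R - 0.5 - E[R]) / SD[R] = (7 - 0.5 - 6.0000) / 1.4907 = 0.3354.
Step 5: Two-sided p-value via normal approximation = 2*(1 - Phi(|z|)) = 0.737316.
Step 6: alpha = 0.05. fail to reject H0.

R = 7, z = 0.3354, p = 0.737316, fail to reject H0.


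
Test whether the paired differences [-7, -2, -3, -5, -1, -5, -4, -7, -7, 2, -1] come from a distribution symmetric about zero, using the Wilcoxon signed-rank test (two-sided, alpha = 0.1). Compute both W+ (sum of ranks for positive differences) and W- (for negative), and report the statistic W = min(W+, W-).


Step 1: Drop any zero differences (none here) and take |d_i|.
|d| = [7, 2, 3, 5, 1, 5, 4, 7, 7, 2, 1]
Step 2: Midrank |d_i| (ties get averaged ranks).
ranks: |7|->10, |2|->3.5, |3|->5, |5|->7.5, |1|->1.5, |5|->7.5, |4|->6, |7|->10, |7|->10, |2|->3.5, |1|->1.5
Step 3: Attach original signs; sum ranks with positive sign and with negative sign.
W+ = 3.5 = 3.5
W- = 10 + 3.5 + 5 + 7.5 + 1.5 + 7.5 + 6 + 10 + 10 + 1.5 = 62.5
(Check: W+ + W- = 66 should equal n(n+1)/2 = 66.)
Step 4: Test statistic W = min(W+, W-) = 3.5.
Step 5: Ties in |d|, so use the tie-corrected normal approximation.
        E[W] = n(n+1)/4 = 11*12/4 = 33.
        Tie groups: |d|=1 (t=2), |d|=2 (t=2), |d|=5 (t=2), |d|=7 (t=3); sum(t^3 - t) = 42.
        Var[W] = n(n+1)(2n+1)/24 - sum(t^3-t)/48 = 3036/24 - 42/48 = 125.625.
        z = (W - E[W]) / sqrt(Var[W]) = (3.5 - 33) / 11.2083 = -2.6320.
        Two-sided p = 2*Phi(z) = 0.008489.
Step 6: alpha = 0.1. reject H0.

W+ = 3.5, W- = 62.5, W = min = 3.5, p = 0.008489, reject H0.


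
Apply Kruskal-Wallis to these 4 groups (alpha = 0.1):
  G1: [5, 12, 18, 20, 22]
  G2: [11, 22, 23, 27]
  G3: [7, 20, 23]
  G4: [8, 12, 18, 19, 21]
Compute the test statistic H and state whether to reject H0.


Step 1: Combine all N = 17 observations and assign midranks.
sorted (value, group, rank): (5,G1,1), (7,G3,2), (8,G4,3), (11,G2,4), (12,G1,5.5), (12,G4,5.5), (18,G1,7.5), (18,G4,7.5), (19,G4,9), (20,G1,10.5), (20,G3,10.5), (21,G4,12), (22,G1,13.5), (22,G2,13.5), (23,G2,15.5), (23,G3,15.5), (27,G2,17)
Step 2: Sum ranks within each group.
R_1 = 38 (n_1 = 5)
R_2 = 50 (n_2 = 4)
R_3 = 28 (n_3 = 3)
R_4 = 37 (n_4 = 5)
Step 3: H = 12/(N(N+1)) * sum(R_i^2/n_i) - 3(N+1)
     = 12/(17*18) * (38^2/5 + 50^2/4 + 28^2/3 + 37^2/5) - 3*18
     = 0.039216 * 1448.93 - 54
     = 2.820915.
Step 4: Ties present; correction factor C = 1 - 30/(17^3 - 17) = 0.993873. Corrected H = 2.820915 / 0.993873 = 2.838307.
Step 5: Under H0, H ~ chi^2(3); p-value = 0.417233.
Step 6: alpha = 0.1. fail to reject H0.

H = 2.8383, df = 3, p = 0.417233, fail to reject H0.


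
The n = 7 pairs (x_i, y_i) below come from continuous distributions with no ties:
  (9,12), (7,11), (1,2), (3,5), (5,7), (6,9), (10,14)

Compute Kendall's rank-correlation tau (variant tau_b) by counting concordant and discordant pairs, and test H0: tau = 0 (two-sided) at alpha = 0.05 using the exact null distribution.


Step 1: Enumerate the 21 unordered pairs (i,j) with i<j and classify each by sign(x_j-x_i) * sign(y_j-y_i).
  (1,2):dx=-2,dy=-1->C; (1,3):dx=-8,dy=-10->C; (1,4):dx=-6,dy=-7->C; (1,5):dx=-4,dy=-5->C
  (1,6):dx=-3,dy=-3->C; (1,7):dx=+1,dy=+2->C; (2,3):dx=-6,dy=-9->C; (2,4):dx=-4,dy=-6->C
  (2,5):dx=-2,dy=-4->C; (2,6):dx=-1,dy=-2->C; (2,7):dx=+3,dy=+3->C; (3,4):dx=+2,dy=+3->C
  (3,5):dx=+4,dy=+5->C; (3,6):dx=+5,dy=+7->C; (3,7):dx=+9,dy=+12->C; (4,5):dx=+2,dy=+2->C
  (4,6):dx=+3,dy=+4->C; (4,7):dx=+7,dy=+9->C; (5,6):dx=+1,dy=+2->C; (5,7):dx=+5,dy=+7->C
  (6,7):dx=+4,dy=+5->C
Step 2: C = 21, D = 0, total pairs = 21.
Step 3: tau = (C - D)/(n(n-1)/2) = (21 - 0)/21 = 1.000000.
Step 4: Exact two-sided p-value (enumerate n! = 5040 permutations of y under H0): p = 0.000397.
Step 5: alpha = 0.05. reject H0.

tau_b = 1.0000 (C=21, D=0), p = 0.000397, reject H0.


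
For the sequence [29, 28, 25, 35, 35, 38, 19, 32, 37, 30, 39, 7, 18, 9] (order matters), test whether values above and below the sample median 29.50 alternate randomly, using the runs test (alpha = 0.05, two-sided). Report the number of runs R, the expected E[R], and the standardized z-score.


Step 1: Compute median = 29.50; label A = above, B = below.
Labels in order: BBBAAABAAAABBB  (n_A = 7, n_B = 7)
Step 2: Count runs R = 5.
Step 3: Under H0 (random ordering), E[R] = 2*n_A*n_B/(n_A+n_B) + 1 = 2*7*7/14 + 1 = 8.0000.
        Var[R] = 2*n_A*n_B*(2*n_A*n_B - n_A - n_B) / ((n_A+n_B)^2 * (n_A+n_B-1)) = 8232/2548 = 3.2308.
        SD[R] = 1.7974.
Step 4: Continuity-corrected z = (R + 0.5 - E[R]) / SD[R] = (5 + 0.5 - 8.0000) / 1.7974 = -1.3909.
Step 5: Two-sided p-value via normal approximation = 2*(1 - Phi(|z|)) = 0.164264.
Step 6: alpha = 0.05. fail to reject H0.

R = 5, z = -1.3909, p = 0.164264, fail to reject H0.
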